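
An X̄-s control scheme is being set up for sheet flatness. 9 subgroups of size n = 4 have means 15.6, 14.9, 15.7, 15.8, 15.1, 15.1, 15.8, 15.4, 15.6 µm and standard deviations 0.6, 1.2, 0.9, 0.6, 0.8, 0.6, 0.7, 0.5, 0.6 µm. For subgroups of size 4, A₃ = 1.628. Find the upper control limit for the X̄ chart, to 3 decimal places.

16.620

X̄̄ = (15.6 + 14.9 + 15.7 + 15.8 + 15.1 + 15.1 + 15.8 + 15.4 + 15.6) / 9 = 15.4444
s̄ = (0.6 + 1.2 + 0.9 + 0.6 + 0.8 + 0.6 + 0.7 + 0.5 + 0.6) / 9 = 0.7222
UCL = X̄̄ + A₃·s̄ = 15.4444 + 1.628 × 0.7222 = 16.6202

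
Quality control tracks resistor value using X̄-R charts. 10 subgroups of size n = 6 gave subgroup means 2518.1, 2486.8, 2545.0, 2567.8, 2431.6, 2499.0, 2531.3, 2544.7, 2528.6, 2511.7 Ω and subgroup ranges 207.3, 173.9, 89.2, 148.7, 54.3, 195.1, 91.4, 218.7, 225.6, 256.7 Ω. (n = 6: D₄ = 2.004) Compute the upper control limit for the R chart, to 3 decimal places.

R̄ = (207.3 + 173.9 + 89.2 + 148.7 + 54.3 + 195.1 + 91.4 + 218.7 + 225.6 + 256.7) / 10 = 1660.9000 / 10 = 166.0900
UCL_R = D₄·R̄ = 2.004 × 166.0900 = 332.8444

332.844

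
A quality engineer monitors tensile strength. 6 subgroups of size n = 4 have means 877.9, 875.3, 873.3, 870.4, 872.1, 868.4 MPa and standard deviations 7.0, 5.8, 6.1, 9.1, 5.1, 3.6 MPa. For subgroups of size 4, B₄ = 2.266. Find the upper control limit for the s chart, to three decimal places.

13.860

s̄ = (7.0 + 5.8 + 6.1 + 9.1 + 5.1 + 3.6) / 6 = 6.1167
UCL_s = B₄·s̄ = 2.266 × 6.1167 = 13.8604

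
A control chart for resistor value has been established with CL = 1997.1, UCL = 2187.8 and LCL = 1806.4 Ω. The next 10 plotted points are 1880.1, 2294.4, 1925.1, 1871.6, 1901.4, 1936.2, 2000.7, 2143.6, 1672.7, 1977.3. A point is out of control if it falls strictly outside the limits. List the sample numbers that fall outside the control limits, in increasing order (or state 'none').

2, 9

Compare each point to [1806.4, 2187.8]: sample 2 = 2294.4 > UCL; sample 9 = 1672.7 < LCL.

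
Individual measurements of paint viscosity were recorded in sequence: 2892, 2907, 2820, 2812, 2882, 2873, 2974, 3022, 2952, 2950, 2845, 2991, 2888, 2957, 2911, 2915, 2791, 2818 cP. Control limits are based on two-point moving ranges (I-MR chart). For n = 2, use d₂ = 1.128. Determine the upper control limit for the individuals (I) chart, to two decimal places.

X̄ = (2892 + 2907 + 2820 + 2812 + 2882 + 2873 + 2974 + 3022 + 2952 + 2950 + 2845 + 2991 + 2888 + 2957 + 2911 + 2915 + 2791 + 2818) / 18 = 2900.0000
Moving ranges: 15, 87, 8, 70, 9, 101, 48, 70, 2, 105, 146, 103, 69, 46, 4, 124, 27; M̄R̄ = 1034.0000 / 17 = 60.8235
UCL = X̄ + 3·M̄R̄/d₂ = 2900.0000 + 3 × 60.8235 / 1.128 = 3061.7647

3061.76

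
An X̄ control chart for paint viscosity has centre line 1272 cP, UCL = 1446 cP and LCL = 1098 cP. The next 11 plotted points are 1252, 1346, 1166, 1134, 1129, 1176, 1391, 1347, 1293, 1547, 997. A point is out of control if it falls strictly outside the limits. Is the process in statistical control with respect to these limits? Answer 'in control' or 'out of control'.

Compare each point to [1098, 1446]: sample 10 = 1547 > UCL; sample 11 = 997 < LCL.

out of control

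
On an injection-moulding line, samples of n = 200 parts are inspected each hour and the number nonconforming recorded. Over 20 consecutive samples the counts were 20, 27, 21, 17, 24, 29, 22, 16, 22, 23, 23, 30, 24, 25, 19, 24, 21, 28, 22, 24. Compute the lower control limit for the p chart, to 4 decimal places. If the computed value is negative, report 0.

p̄ = Σdᵢ / (k·n) = 461 / (20 × 200) = 0.11525
LCL = p̄ − 3·√(p̄(1−p̄)/n) = 0.11525 − 3 × 0.02258 = 0.04751

0.0475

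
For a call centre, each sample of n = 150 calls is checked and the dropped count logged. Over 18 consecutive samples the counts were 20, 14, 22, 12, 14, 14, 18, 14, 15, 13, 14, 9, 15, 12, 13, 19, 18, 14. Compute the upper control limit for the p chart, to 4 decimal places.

p̄ = Σdᵢ / (k·n) = 270 / (18 × 150) = 0.10000
UCL = p̄ + 3·√(p̄(1−p̄)/n) = 0.10000 + 3 × √(0.10000×0.90000/150) = 0.10000 + 3 × 0.02449 = 0.17348

0.1735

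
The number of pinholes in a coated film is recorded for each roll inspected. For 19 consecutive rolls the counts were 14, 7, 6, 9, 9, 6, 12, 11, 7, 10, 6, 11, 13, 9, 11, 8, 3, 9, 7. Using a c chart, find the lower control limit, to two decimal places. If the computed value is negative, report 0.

0.00

c̄ = (14 + 7 + 6 + 9 + 9 + 6 + 12 + 11 + 7 + 10 + 6 + 11 + 13 + 9 + 11 + 8 + 3 + 9 + 7) / 19 = 168 / 19 = 8.8421
LCL = c̄ − 3√c̄ = 8.8421 − 3 × 2.9736 = -0.0786 → 0 (cannot be negative)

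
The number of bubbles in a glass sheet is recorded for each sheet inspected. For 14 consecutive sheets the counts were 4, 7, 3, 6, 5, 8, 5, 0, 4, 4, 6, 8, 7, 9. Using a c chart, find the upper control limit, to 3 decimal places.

c̄ = (4 + 7 + 3 + 6 + 5 + 8 + 5 + 0 + 4 + 4 + 6 + 8 + 7 + 9) / 14 = 76 / 14 = 5.4286
UCL = c̄ + 3√c̄ = 5.4286 + 3 × √5.4286 = 5.4286 + 3 × 2.3299 = 12.4184

12.418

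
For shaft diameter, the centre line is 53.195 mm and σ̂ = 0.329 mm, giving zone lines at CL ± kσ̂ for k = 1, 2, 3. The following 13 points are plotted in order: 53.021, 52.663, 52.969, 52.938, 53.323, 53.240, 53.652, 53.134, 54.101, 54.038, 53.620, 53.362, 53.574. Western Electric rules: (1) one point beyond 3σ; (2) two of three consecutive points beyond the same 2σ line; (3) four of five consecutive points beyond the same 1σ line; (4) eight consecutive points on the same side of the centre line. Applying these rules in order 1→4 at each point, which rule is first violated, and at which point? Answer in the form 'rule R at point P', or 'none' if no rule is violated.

rule 2 at point 10

Zone of each point (C = within 1σ̂, B = 1σ̂–2σ̂, A = 2σ̂–3σ̂, * = beyond 3σ̂; sign = side of CL): 1:-C, 2:-B, 3:-C, 4:-C, 5:+C, 6:+C, 7:+B, 8:-C, 9:+A, 10:+A, 11:+B, 12:+C, 13:+B
Rule 2 (two of three consecutive points beyond the same 2σ limit) is satisfied at point 10.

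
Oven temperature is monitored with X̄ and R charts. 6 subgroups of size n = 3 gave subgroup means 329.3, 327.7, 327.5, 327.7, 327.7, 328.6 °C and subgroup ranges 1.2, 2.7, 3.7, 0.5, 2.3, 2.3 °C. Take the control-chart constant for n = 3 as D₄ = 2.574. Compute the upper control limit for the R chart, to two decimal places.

R̄ = (1.2 + 2.7 + 3.7 + 0.5 + 2.3 + 2.3) / 6 = 12.7000 / 6 = 2.1167
UCL_R = D₄·R̄ = 2.574 × 2.1167 = 5.4483

5.45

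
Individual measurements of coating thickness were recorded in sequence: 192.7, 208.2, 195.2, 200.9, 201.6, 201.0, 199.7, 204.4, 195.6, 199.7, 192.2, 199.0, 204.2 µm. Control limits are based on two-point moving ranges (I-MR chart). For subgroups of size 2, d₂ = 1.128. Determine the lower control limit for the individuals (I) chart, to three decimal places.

183.191

X̄ = (192.7 + 208.2 + 195.2 + 200.9 + 201.6 + 201.0 + 199.7 + 204.4 + 195.6 + 199.7 + 192.2 + 199.0 + 204.2) / 13 = 199.5692
Moving ranges: 15.5, 13.0, 5.7, 0.7, 0.6, 1.3, 4.7, 8.8, 4.1, 7.5, 6.8, 5.2; M̄R̄ = 73.9000 / 12 = 6.1583
LCL = X̄ − 3·M̄R̄/d₂ = 199.5692 − 3 × 6.1583 / 1.128 = 183.1907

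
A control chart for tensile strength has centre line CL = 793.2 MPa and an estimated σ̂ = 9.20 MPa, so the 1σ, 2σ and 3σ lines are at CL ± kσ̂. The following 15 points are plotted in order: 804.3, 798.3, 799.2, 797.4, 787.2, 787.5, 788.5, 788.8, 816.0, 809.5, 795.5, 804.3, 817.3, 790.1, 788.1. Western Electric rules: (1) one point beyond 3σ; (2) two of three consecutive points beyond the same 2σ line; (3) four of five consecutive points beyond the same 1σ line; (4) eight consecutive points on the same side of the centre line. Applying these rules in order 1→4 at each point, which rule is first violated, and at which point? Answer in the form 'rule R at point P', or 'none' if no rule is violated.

rule 3 at point 13

Zone of each point (C = within 1σ̂, B = 1σ̂–2σ̂, A = 2σ̂–3σ̂, * = beyond 3σ̂; sign = side of CL): 1:+B, 2:+C, 3:+C, 4:+C, 5:-C, 6:-C, 7:-C, 8:-C, 9:+A, 10:+B, 11:+C, 12:+B, 13:+A, 14:-C, 15:-C
Rule 3 (four of five consecutive points beyond the same 1σ limit) is satisfied at point 13.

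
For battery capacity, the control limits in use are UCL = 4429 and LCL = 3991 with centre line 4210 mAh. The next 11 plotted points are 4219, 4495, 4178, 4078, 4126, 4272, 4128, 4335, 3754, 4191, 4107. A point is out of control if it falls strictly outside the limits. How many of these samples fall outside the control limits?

Compare each point to [3991, 4429]: sample 2 = 4495 > UCL; sample 9 = 3754 < LCL.

2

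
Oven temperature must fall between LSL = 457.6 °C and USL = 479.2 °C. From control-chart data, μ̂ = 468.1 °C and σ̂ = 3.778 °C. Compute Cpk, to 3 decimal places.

0.926

Cpu = (USL − μ̂) / (3σ̂) = (479.2 − 468.1) / (3 × 3.778) = 0.9794; Cpl = (μ̂ − LSL) / (3σ̂) = (468.1 − 457.6) / (3 × 3.778) = 0.9264; Cpk = min(Cpu, Cpl) = 0.9264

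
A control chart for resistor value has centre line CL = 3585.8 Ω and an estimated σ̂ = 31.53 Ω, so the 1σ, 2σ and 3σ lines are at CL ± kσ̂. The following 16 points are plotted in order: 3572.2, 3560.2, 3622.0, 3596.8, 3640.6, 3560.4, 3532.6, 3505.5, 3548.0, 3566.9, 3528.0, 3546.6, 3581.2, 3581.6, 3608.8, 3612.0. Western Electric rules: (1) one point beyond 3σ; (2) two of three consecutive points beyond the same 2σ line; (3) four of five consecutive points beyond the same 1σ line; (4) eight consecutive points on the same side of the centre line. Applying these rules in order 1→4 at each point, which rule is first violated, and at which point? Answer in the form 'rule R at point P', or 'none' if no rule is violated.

Zone of each point (C = within 1σ̂, B = 1σ̂–2σ̂, A = 2σ̂–3σ̂, * = beyond 3σ̂; sign = side of CL): 1:-C, 2:-C, 3:+B, 4:+C, 5:+B, 6:-C, 7:-B, 8:-A, 9:-B, 10:-C, 11:-B, 12:-B, 13:-C, 14:-C, 15:+C, 16:+C
Rule 3 (four of five consecutive points beyond the same 1σ limit) is satisfied at point 11.

rule 3 at point 11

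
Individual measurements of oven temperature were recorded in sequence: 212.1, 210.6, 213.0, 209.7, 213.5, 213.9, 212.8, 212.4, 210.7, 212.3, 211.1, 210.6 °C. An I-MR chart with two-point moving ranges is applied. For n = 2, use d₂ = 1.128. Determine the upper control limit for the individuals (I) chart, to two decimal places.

216.22

X̄ = (212.1 + 210.6 + 213.0 + 209.7 + 213.5 + 213.9 + 212.8 + 212.4 + 210.7 + 212.3 + 211.1 + 210.6) / 12 = 211.8917
Moving ranges: 1.5, 2.4, 3.3, 3.8, 0.4, 1.1, 0.4, 1.7, 1.6, 1.2, 0.5; M̄R̄ = 17.9000 / 11 = 1.6273
UCL = X̄ + 3·M̄R̄/d₂ = 211.8917 + 3 × 1.6273 / 1.128 = 216.2195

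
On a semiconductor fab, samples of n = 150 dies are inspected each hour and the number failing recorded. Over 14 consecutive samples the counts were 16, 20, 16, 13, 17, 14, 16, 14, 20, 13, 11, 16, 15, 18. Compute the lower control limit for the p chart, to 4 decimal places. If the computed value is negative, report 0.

p̄ = Σdᵢ / (k·n) = 219 / (14 × 150) = 0.10429
LCL = p̄ − 3·√(p̄(1−p̄)/n) = 0.10429 − 3 × 0.02495 = 0.02942

0.0294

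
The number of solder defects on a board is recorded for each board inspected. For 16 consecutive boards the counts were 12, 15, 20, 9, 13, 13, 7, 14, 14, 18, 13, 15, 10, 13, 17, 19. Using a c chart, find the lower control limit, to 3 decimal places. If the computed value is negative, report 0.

c̄ = (12 + 15 + 20 + 9 + 13 + 13 + 7 + 14 + 14 + 18 + 13 + 15 + 10 + 13 + 17 + 19) / 16 = 222 / 16 = 13.8750
LCL = c̄ − 3√c̄ = 13.8750 − 3 × 3.7249 = 2.7003

2.700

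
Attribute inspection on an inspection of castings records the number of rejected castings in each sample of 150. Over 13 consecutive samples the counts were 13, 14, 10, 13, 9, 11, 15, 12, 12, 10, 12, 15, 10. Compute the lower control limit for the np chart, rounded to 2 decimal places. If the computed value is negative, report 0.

p̄ = Σdᵢ / (k·n) = 156 / (13 × 150) = 0.08000
LCL = np̄ − 3·√(np̄(1−p̄)) = 12.0000 − 3 × 3.3226 = 2.0321

2.03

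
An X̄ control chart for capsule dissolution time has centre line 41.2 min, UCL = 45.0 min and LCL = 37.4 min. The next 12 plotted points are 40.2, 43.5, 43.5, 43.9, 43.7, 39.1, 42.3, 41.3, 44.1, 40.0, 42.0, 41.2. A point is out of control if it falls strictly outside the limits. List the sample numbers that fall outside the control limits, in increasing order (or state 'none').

none

All 12 points lie within [37.4, 45.0].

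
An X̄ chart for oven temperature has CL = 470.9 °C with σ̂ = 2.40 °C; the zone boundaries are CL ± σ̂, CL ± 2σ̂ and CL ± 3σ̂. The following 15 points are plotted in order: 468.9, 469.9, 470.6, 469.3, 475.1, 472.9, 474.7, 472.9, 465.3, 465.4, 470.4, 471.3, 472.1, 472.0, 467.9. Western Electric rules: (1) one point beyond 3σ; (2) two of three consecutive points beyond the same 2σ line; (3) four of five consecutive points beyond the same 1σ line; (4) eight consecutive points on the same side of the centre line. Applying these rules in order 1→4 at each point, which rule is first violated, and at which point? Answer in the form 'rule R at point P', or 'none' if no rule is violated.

Zone of each point (C = within 1σ̂, B = 1σ̂–2σ̂, A = 2σ̂–3σ̂, * = beyond 3σ̂; sign = side of CL): 1:-C, 2:-C, 3:-C, 4:-C, 5:+B, 6:+C, 7:+B, 8:+C, 9:-A, 10:-A, 11:-C, 12:+C, 13:+C, 14:+C, 15:-B
Rule 2 (two of three consecutive points beyond the same 2σ limit) is satisfied at point 10.

rule 2 at point 10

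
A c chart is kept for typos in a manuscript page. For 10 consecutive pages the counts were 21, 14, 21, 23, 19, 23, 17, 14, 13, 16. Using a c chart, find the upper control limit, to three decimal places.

30.863

c̄ = (21 + 14 + 21 + 23 + 19 + 23 + 17 + 14 + 13 + 16) / 10 = 181 / 10 = 18.1000
UCL = c̄ + 3√c̄ = 18.1000 + 3 × √18.1000 = 18.1000 + 3 × 4.2544 = 30.8632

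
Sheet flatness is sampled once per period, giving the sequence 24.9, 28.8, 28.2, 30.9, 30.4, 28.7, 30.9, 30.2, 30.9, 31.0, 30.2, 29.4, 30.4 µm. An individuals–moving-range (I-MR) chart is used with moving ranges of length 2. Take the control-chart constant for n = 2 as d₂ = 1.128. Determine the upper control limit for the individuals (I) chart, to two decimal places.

33.09

X̄ = (24.9 + 28.8 + 28.2 + 30.9 + 30.4 + 28.7 + 30.9 + 30.2 + 30.9 + 31.0 + 30.2 + 29.4 + 30.4) / 13 = 29.6077
Moving ranges: 3.9, 0.6, 2.7, 0.5, 1.7, 2.2, 0.7, 0.7, 0.1, 0.8, 0.8, 1.0; M̄R̄ = 15.7000 / 12 = 1.3083
UCL = X̄ + 3·M̄R̄/d₂ = 29.6077 + 3 × 1.3083 / 1.128 = 33.0873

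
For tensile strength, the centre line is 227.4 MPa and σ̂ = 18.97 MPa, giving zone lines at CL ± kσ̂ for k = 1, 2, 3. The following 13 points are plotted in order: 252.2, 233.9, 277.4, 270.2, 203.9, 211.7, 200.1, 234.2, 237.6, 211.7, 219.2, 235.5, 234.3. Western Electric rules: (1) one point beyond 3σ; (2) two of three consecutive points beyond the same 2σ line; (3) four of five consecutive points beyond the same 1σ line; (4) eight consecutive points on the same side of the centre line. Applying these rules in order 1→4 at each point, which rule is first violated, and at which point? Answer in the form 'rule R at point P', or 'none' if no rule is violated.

rule 2 at point 4

Zone of each point (C = within 1σ̂, B = 1σ̂–2σ̂, A = 2σ̂–3σ̂, * = beyond 3σ̂; sign = side of CL): 1:+B, 2:+C, 3:+A, 4:+A, 5:-B, 6:-C, 7:-B, 8:+C, 9:+C, 10:-C, 11:-C, 12:+C, 13:+C
Rule 2 (two of three consecutive points beyond the same 2σ limit) is satisfied at point 4.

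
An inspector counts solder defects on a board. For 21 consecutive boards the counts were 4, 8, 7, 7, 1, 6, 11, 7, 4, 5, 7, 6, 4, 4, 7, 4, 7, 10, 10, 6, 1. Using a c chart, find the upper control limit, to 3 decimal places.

c̄ = (4 + 8 + 7 + 7 + 1 + 6 + 11 + 7 + 4 + 5 + 7 + 6 + 4 + 4 + 7 + 4 + 7 + 10 + 10 + 6 + 1) / 21 = 126 / 21 = 6.0000
UCL = c̄ + 3√c̄ = 6.0000 + 3 × √6.0000 = 6.0000 + 3 × 2.4495 = 13.3485

13.348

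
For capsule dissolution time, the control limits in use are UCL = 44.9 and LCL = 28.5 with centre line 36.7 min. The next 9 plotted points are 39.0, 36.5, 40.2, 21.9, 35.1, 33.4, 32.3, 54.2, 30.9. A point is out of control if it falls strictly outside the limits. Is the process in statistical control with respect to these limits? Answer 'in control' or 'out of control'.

Compare each point to [28.5, 44.9]: sample 4 = 21.9 < LCL; sample 8 = 54.2 > UCL.

out of control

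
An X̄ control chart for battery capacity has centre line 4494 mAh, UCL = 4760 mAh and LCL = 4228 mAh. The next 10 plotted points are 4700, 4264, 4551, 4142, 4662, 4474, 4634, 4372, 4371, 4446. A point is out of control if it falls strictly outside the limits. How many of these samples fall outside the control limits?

1

Compare each point to [4228, 4760]: sample 4 = 4142 < LCL.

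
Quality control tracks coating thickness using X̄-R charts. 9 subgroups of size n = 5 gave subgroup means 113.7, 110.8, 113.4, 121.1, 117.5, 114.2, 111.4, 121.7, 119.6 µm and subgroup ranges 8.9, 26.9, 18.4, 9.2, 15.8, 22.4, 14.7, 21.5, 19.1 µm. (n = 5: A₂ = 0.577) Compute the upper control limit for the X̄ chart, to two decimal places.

X̄̄ = (113.7 + 110.8 + 113.4 + 121.1 + 117.5 + 114.2 + 111.4 + 121.7 + 119.6) / 9 = 1043.4000 / 9 = 115.9333
R̄ = (8.9 + 26.9 + 18.4 + 9.2 + 15.8 + 22.4 + 14.7 + 21.5 + 19.1) / 9 = 156.9000 / 9 = 17.4333
UCL = X̄̄ + A₂·R̄ = 115.9333 + 0.577 × 17.4333 = 125.9924

125.99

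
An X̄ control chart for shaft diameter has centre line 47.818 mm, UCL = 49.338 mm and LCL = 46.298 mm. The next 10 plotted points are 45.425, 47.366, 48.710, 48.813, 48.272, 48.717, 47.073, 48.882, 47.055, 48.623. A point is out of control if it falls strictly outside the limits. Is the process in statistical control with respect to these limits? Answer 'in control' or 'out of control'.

Compare each point to [46.298, 49.338]: sample 1 = 45.425 < LCL.

out of control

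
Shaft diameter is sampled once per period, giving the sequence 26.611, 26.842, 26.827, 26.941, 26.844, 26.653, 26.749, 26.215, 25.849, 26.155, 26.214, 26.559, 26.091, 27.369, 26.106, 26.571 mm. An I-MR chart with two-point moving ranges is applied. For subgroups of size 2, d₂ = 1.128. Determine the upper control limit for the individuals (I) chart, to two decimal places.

27.57

X̄ = (26.611 + 26.842 + 26.827 + 26.941 + 26.844 + 26.653 + 26.749 + 26.215 + 25.849 + 26.155 + 26.214 + 26.559 + 26.091 + 27.369 + 26.106 + 26.571) / 16 = 26.5373
Moving ranges: 0.231, 0.015, 0.114, 0.097, 0.191, 0.096, 0.534, 0.366, 0.306, 0.059, 0.345, 0.468, 1.278, 1.263, 0.465; M̄R̄ = 5.8280 / 15 = 0.3885
UCL = X̄ + 3·M̄R̄/d₂ = 26.5373 + 3 × 0.3885 / 1.128 = 27.5706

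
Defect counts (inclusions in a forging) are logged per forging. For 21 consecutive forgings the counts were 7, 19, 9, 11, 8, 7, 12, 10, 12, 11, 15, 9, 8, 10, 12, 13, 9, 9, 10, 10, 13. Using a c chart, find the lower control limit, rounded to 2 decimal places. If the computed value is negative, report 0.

c̄ = (7 + 19 + 9 + 11 + 8 + 7 + 12 + 10 + 12 + 11 + 15 + 9 + 8 + 10 + 12 + 13 + 9 + 9 + 10 + 10 + 13) / 21 = 224 / 21 = 10.6667
LCL = c̄ − 3√c̄ = 10.6667 − 3 × 3.2660 = 0.8687

0.87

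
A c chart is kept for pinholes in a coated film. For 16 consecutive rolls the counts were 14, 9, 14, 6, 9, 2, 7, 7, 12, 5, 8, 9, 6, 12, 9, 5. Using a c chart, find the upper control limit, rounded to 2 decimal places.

c̄ = (14 + 9 + 14 + 6 + 9 + 2 + 7 + 7 + 12 + 5 + 8 + 9 + 6 + 12 + 9 + 5) / 16 = 134 / 16 = 8.3750
UCL = c̄ + 3√c̄ = 8.3750 + 3 × √8.3750 = 8.3750 + 3 × 2.8940 = 17.0569

17.06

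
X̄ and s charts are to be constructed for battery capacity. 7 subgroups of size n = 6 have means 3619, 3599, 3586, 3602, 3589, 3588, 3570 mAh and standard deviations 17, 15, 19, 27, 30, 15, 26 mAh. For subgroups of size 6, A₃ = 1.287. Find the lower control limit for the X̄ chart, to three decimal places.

3565.891

X̄̄ = (3619 + 3599 + 3586 + 3602 + 3589 + 3588 + 3570) / 7 = 3593.2857
s̄ = (17 + 15 + 19 + 27 + 30 + 15 + 26) / 7 = 21.2857
LCL = X̄̄ − A₃·s̄ = 3593.2857 − 1.287 × 21.2857 = 3565.8910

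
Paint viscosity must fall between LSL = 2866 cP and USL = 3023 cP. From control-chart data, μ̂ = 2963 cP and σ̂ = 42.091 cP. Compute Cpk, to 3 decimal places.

0.475

Cpu = (USL − μ̂) / (3σ̂) = (3023 − 2963) / (3 × 42.091) = 0.4752; Cpl = (μ̂ − LSL) / (3σ̂) = (2963 − 2866) / (3 × 42.091) = 0.7682; Cpk = min(Cpu, Cpl) = 0.4752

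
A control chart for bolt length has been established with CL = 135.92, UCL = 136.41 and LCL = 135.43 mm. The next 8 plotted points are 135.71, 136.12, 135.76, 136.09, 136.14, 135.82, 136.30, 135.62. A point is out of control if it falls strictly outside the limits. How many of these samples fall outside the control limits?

0

All 8 points lie within [135.43, 136.41].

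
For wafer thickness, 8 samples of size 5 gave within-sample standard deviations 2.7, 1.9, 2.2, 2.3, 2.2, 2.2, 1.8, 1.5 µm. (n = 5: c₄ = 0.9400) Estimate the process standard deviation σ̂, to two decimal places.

2.23

s̄ = (2.7 + 1.9 + 2.2 + 2.3 + 2.2 + 2.2 + 1.8 + 1.5) / 8 = 2.1000
σ̂ = s̄ / c₄ = 2.1000 / 0.9400 = 2.2340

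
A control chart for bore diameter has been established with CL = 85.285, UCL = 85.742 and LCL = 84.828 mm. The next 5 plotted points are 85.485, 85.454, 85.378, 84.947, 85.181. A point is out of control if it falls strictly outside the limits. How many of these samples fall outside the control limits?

All 5 points lie within [84.828, 85.742].

0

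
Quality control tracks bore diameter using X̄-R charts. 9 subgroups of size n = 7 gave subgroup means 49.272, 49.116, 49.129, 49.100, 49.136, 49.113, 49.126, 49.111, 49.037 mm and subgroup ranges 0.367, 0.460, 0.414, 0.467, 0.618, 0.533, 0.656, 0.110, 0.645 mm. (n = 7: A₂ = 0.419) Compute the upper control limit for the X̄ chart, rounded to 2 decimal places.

X̄̄ = (49.272 + 49.116 + 49.129 + 49.100 + 49.136 + 49.113 + 49.126 + 49.111 + 49.037) / 9 = 442.1400 / 9 = 49.1267
R̄ = (0.367 + 0.460 + 0.414 + 0.467 + 0.618 + 0.533 + 0.656 + 0.110 + 0.645) / 9 = 4.2700 / 9 = 0.4744
UCL = X̄̄ + A₂·R̄ = 49.1267 + 0.419 × 0.4744 = 49.3255

49.33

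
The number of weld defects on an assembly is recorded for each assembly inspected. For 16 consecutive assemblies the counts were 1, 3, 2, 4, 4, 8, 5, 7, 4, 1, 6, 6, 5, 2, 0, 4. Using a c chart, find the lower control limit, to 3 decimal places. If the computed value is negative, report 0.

c̄ = (1 + 3 + 2 + 4 + 4 + 8 + 5 + 7 + 4 + 1 + 6 + 6 + 5 + 2 + 0 + 4) / 16 = 62 / 16 = 3.8750
LCL = c̄ − 3√c̄ = 3.8750 − 3 × 1.9685 = -2.0305 → 0 (cannot be negative)

0.000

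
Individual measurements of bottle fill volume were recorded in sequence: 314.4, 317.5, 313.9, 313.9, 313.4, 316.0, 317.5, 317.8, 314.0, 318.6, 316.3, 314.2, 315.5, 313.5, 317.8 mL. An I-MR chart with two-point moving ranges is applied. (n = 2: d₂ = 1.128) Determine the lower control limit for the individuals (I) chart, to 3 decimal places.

X̄ = (314.4 + 317.5 + 313.9 + 313.9 + 313.4 + 316.0 + 317.5 + 317.8 + 314.0 + 318.6 + 316.3 + 314.2 + 315.5 + 313.5 + 317.8) / 15 = 315.6200
Moving ranges: 3.1, 3.6, 0.0, 0.5, 2.6, 1.5, 0.3, 3.8, 4.6, 2.3, 2.1, 1.3, 2.0, 4.3; M̄R̄ = 32.0000 / 14 = 2.2857
LCL = X̄ − 3·M̄R̄/d₂ = 315.6200 − 3 × 2.2857 / 1.128 = 309.5410

309.541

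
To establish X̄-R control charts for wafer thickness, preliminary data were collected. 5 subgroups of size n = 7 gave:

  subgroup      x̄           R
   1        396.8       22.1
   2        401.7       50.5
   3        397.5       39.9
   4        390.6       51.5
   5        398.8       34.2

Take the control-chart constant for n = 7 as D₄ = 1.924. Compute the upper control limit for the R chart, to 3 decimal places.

76.267

R̄ = (22.1 + 50.5 + 39.9 + 51.5 + 34.2) / 5 = 198.2000 / 5 = 39.6400
UCL_R = D₄·R̄ = 1.924 × 39.6400 = 76.2674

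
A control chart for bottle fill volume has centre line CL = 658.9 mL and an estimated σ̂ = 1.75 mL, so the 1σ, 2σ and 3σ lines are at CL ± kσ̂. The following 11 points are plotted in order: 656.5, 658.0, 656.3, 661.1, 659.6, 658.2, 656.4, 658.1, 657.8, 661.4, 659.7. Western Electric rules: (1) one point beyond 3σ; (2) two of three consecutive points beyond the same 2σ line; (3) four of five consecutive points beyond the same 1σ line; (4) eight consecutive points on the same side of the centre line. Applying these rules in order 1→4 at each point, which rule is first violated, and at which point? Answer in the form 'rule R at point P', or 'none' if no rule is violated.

none

Zone of each point (C = within 1σ̂, B = 1σ̂–2σ̂, A = 2σ̂–3σ̂, * = beyond 3σ̂; sign = side of CL): 1:-B, 2:-C, 3:-B, 4:+B, 5:+C, 6:-C, 7:-B, 8:-C, 9:-C, 10:+B, 11:+C
No rule fires across all 11 points.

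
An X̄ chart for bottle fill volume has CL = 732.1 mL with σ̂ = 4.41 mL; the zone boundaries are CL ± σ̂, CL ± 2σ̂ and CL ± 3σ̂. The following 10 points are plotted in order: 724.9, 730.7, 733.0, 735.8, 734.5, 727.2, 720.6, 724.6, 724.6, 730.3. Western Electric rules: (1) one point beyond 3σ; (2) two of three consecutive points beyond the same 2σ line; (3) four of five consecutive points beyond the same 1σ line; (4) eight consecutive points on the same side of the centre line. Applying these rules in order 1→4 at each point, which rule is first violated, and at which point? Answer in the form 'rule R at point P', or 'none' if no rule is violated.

Zone of each point (C = within 1σ̂, B = 1σ̂–2σ̂, A = 2σ̂–3σ̂, * = beyond 3σ̂; sign = side of CL): 1:-B, 2:-C, 3:+C, 4:+C, 5:+C, 6:-B, 7:-A, 8:-B, 9:-B, 10:-C
Rule 3 (four of five consecutive points beyond the same 1σ limit) is satisfied at point 9.

rule 3 at point 9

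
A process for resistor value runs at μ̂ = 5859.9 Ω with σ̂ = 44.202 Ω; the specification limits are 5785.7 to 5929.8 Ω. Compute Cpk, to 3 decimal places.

Cpu = (USL − μ̂) / (3σ̂) = (5929.8 − 5859.9) / (3 × 44.202) = 0.5271; Cpl = (μ̂ − LSL) / (3σ̂) = (5859.9 − 5785.7) / (3 × 44.202) = 0.5596; Cpk = min(Cpu, Cpl) = 0.5271

0.527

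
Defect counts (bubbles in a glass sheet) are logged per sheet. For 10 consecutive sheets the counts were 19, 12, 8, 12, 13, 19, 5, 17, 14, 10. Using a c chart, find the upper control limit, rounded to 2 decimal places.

23.67

c̄ = (19 + 12 + 8 + 12 + 13 + 19 + 5 + 17 + 14 + 10) / 10 = 129 / 10 = 12.9000
UCL = c̄ + 3√c̄ = 12.9000 + 3 × √12.9000 = 12.9000 + 3 × 3.5917 = 23.6750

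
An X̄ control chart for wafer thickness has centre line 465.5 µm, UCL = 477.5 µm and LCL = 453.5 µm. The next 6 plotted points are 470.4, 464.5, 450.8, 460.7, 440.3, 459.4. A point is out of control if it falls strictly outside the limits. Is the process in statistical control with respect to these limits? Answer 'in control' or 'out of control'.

out of control

Compare each point to [453.5, 477.5]: sample 3 = 450.8 < LCL; sample 5 = 440.3 < LCL.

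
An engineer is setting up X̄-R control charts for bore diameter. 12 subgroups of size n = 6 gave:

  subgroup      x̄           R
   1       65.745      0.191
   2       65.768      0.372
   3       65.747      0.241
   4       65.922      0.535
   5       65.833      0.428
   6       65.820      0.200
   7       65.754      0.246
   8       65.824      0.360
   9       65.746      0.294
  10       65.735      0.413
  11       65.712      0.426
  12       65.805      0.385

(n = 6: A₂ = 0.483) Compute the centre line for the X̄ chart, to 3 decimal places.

X̄̄ = (65.745 + 65.768 + 65.747 + 65.922 + 65.833 + 65.820 + 65.754 + 65.824 + 65.746 + 65.735 + 65.712 + 65.805) / 12 = 789.4110 / 12 = 65.7843
CL = X̄̄ = 65.7843

65.784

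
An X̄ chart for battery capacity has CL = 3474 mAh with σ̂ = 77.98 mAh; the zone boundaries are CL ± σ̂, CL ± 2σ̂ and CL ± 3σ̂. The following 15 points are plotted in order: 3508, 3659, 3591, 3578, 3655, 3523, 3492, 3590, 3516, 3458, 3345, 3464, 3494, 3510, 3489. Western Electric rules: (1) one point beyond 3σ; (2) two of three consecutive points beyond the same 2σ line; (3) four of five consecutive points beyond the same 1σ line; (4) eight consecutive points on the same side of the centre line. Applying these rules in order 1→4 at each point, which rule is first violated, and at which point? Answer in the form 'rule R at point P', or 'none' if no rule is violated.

Zone of each point (C = within 1σ̂, B = 1σ̂–2σ̂, A = 2σ̂–3σ̂, * = beyond 3σ̂; sign = side of CL): 1:+C, 2:+A, 3:+B, 4:+B, 5:+A, 6:+C, 7:+C, 8:+B, 9:+C, 10:-C, 11:-B, 12:-C, 13:+C, 14:+C, 15:+C
Rule 3 (four of five consecutive points beyond the same 1σ limit) is satisfied at point 5.

rule 3 at point 5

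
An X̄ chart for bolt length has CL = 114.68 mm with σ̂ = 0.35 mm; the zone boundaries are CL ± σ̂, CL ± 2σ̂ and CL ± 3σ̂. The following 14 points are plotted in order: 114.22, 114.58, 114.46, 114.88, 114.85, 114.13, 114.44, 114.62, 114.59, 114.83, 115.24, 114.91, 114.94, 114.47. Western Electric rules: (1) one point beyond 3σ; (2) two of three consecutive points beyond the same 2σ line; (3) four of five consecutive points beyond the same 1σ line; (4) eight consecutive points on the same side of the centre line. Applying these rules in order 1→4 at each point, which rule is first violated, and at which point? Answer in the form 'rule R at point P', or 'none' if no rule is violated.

Zone of each point (C = within 1σ̂, B = 1σ̂–2σ̂, A = 2σ̂–3σ̂, * = beyond 3σ̂; sign = side of CL): 1:-B, 2:-C, 3:-C, 4:+C, 5:+C, 6:-B, 7:-C, 8:-C, 9:-C, 10:+C, 11:+B, 12:+C, 13:+C, 14:-C
No rule fires across all 14 points.

none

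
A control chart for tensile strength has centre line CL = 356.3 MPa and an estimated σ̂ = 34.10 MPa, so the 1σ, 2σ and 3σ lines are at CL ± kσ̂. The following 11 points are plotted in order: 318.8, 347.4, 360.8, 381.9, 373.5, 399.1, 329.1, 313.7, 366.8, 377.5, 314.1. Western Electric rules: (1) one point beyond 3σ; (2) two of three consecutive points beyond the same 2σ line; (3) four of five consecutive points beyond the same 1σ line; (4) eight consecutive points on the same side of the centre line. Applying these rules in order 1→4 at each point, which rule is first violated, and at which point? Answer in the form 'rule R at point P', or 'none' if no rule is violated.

none

Zone of each point (C = within 1σ̂, B = 1σ̂–2σ̂, A = 2σ̂–3σ̂, * = beyond 3σ̂; sign = side of CL): 1:-B, 2:-C, 3:+C, 4:+C, 5:+C, 6:+B, 7:-C, 8:-B, 9:+C, 10:+C, 11:-B
No rule fires across all 11 points.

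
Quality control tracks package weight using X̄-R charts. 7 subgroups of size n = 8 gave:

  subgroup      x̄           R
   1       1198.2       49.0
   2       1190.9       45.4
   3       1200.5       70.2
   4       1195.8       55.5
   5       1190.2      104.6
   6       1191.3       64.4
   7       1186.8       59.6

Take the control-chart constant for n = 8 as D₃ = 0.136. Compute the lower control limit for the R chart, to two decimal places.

8.72

R̄ = (49.0 + 45.4 + 70.2 + 55.5 + 104.6 + 64.4 + 59.6) / 7 = 448.7000 / 7 = 64.1000
LCL_R = D₃·R̄ = 0.136 × 64.1000 = 8.7176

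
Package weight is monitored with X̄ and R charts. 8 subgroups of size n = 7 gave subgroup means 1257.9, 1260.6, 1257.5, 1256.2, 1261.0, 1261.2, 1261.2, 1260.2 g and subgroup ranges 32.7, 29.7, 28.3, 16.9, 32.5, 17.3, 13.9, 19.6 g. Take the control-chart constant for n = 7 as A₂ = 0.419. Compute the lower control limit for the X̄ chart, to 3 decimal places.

1249.477

X̄̄ = (1257.9 + 1260.6 + 1257.5 + 1256.2 + 1261.0 + 1261.2 + 1261.2 + 1260.2) / 8 = 10075.8000 / 8 = 1259.4750
R̄ = (32.7 + 29.7 + 28.3 + 16.9 + 32.5 + 17.3 + 13.9 + 19.6) / 8 = 190.9000 / 8 = 23.8625
LCL = X̄̄ − A₂·R̄ = 1259.4750 − 0.419 × 23.8625 = 1249.4766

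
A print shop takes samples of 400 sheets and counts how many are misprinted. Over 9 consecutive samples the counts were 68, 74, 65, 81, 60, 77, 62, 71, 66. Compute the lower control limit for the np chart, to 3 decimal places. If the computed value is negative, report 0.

46.621

p̄ = Σdᵢ / (k·n) = 624 / (9 × 400) = 0.17333
LCL = np̄ − 3·√(np̄(1−p̄)) = 69.3333 − 3 × 7.5707 = 46.6212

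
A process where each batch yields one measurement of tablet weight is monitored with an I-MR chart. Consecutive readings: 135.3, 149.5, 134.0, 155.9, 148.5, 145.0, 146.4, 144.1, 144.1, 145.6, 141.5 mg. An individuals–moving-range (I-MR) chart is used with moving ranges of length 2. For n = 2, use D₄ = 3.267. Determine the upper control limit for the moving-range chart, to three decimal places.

23.457

Moving ranges: 14.2, 15.5, 21.9, 7.4, 3.5, 1.4, 2.3, 0.0, 1.5, 4.1; M̄R̄ = 71.8000 / 10 = 7.1800
UCL_MR = D₄·M̄R̄ = 3.267 × 7.1800 = 23.4571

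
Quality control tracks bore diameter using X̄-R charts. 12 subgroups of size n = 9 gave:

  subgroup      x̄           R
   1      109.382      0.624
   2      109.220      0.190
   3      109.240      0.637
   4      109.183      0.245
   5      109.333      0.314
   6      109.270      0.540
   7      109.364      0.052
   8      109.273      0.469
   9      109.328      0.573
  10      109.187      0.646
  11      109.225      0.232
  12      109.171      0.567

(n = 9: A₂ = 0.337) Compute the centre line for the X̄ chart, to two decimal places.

X̄̄ = (109.382 + 109.220 + 109.240 + 109.183 + 109.333 + 109.270 + 109.364 + 109.273 + 109.328 + 109.187 + 109.225 + 109.171) / 12 = 1311.1760 / 12 = 109.2647
CL = X̄̄ = 109.2647

109.26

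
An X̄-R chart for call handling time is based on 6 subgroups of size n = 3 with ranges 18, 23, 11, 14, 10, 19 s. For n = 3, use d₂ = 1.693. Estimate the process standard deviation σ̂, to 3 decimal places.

R̄ = (18 + 23 + 11 + 14 + 10 + 19) / 6 = 15.8333
σ̂ = R̄ / d₂ = 15.8333 / 1.693 = 9.3522

9.352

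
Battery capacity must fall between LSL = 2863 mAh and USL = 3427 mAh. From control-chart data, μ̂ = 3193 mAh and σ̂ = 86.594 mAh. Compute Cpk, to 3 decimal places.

0.901

Cpu = (USL − μ̂) / (3σ̂) = (3427 − 3193) / (3 × 86.594) = 0.9008; Cpl = (μ̂ − LSL) / (3σ̂) = (3193 − 2863) / (3 × 86.594) = 1.2703; Cpk = min(Cpu, Cpl) = 0.9008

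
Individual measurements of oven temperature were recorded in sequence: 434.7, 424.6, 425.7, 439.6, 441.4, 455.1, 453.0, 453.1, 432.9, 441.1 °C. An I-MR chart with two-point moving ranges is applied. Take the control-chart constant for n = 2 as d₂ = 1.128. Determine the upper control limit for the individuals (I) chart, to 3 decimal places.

461.160

X̄ = (434.7 + 424.6 + 425.7 + 439.6 + 441.4 + 455.1 + 453.0 + 453.1 + 432.9 + 441.1) / 10 = 440.1200
Moving ranges: 10.1, 1.1, 13.9, 1.8, 13.7, 2.1, 0.1, 20.2, 8.2; M̄R̄ = 71.2000 / 9 = 7.9111
UCL = X̄ + 3·M̄R̄/d₂ = 440.1200 + 3 × 7.9111 / 1.128 = 461.1602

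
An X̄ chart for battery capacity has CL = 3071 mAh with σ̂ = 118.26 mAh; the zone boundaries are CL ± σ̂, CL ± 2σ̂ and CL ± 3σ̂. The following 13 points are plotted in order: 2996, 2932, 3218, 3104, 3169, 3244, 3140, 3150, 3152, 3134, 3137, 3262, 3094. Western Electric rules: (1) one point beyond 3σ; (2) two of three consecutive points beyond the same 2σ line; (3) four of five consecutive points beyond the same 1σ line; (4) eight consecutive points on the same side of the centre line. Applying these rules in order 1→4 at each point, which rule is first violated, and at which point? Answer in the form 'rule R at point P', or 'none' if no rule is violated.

rule 4 at point 10

Zone of each point (C = within 1σ̂, B = 1σ̂–2σ̂, A = 2σ̂–3σ̂, * = beyond 3σ̂; sign = side of CL): 1:-C, 2:-B, 3:+B, 4:+C, 5:+C, 6:+B, 7:+C, 8:+C, 9:+C, 10:+C, 11:+C, 12:+B, 13:+C
Rule 4 (eight consecutive points on the same side of the centre line) is satisfied at point 10.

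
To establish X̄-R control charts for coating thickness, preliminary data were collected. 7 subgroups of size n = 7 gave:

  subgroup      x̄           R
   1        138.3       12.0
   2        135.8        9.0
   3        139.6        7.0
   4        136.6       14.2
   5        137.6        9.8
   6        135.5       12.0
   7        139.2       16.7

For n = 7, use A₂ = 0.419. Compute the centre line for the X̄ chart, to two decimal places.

137.51

X̄̄ = (138.3 + 135.8 + 139.6 + 136.6 + 137.6 + 135.5 + 139.2) / 7 = 962.6000 / 7 = 137.5143
CL = X̄̄ = 137.5143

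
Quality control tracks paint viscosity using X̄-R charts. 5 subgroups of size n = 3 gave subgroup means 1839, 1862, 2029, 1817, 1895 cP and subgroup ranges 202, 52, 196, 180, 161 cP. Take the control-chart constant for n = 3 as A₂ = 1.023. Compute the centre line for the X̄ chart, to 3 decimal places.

X̄̄ = (1839 + 1862 + 2029 + 1817 + 1895) / 5 = 9442.0000 / 5 = 1888.4000
CL = X̄̄ = 1888.4000

1888.400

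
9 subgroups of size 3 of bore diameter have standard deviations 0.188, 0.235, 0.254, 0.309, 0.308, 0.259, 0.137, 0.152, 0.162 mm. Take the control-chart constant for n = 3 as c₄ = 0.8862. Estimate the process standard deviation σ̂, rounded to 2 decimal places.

0.25

s̄ = (0.188 + 0.235 + 0.254 + 0.309 + 0.308 + 0.259 + 0.137 + 0.152 + 0.162) / 9 = 0.2227
σ̂ = s̄ / c₄ = 0.2227 / 0.8862 = 0.2513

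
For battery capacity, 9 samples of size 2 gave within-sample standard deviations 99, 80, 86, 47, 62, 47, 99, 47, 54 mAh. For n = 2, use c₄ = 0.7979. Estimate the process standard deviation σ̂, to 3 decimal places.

s̄ = (99 + 80 + 86 + 47 + 62 + 47 + 99 + 47 + 54) / 9 = 69.0000
σ̂ = s̄ / c₄ = 69.0000 / 0.7979 = 86.4770

86.477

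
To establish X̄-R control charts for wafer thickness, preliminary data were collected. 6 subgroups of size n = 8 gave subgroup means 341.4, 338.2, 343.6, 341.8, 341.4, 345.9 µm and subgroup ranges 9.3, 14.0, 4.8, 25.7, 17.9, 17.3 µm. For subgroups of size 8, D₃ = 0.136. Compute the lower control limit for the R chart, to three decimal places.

R̄ = (9.3 + 14.0 + 4.8 + 25.7 + 17.9 + 17.3) / 6 = 89.0000 / 6 = 14.8333
LCL_R = D₃·R̄ = 0.136 × 14.8333 = 2.0173

2.017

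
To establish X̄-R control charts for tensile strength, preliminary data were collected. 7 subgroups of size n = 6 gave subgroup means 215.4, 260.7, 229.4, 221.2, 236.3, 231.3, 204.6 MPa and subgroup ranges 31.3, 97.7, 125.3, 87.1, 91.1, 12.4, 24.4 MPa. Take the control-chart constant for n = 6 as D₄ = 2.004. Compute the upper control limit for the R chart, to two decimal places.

R̄ = (31.3 + 97.7 + 125.3 + 87.1 + 91.1 + 12.4 + 24.4) / 7 = 469.3000 / 7 = 67.0429
UCL_R = D₄·R̄ = 2.004 × 67.0429 = 134.3539

134.35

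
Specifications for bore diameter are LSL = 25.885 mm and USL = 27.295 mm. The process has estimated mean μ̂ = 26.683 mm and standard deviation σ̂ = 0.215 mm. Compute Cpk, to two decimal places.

0.95

Cpu = (USL − μ̂) / (3σ̂) = (27.295 − 26.683) / (3 × 0.215) = 0.9488; Cpl = (μ̂ − LSL) / (3σ̂) = (26.683 − 25.885) / (3 × 0.215) = 1.2372; Cpk = min(Cpu, Cpl) = 0.9488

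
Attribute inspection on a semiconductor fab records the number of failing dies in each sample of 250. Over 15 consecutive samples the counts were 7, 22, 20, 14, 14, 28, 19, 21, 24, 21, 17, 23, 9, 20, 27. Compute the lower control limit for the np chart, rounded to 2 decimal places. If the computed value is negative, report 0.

6.48

p̄ = Σdᵢ / (k·n) = 286 / (15 × 250) = 0.07627
LCL = np̄ − 3·√(np̄(1−p̄)) = 19.0667 − 3 × 4.1967 = 6.4765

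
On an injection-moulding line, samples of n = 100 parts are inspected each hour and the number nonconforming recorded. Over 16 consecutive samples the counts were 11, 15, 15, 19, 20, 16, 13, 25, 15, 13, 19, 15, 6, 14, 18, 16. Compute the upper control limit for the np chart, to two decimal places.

26.52

p̄ = Σdᵢ / (k·n) = 250 / (16 × 100) = 0.15625
UCL = np̄ + 3·√(np̄(1−p̄)) = 15.6250 + 3 × √(15.6250×0.84375) = 15.6250 + 3 × 3.6309 = 26.5178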